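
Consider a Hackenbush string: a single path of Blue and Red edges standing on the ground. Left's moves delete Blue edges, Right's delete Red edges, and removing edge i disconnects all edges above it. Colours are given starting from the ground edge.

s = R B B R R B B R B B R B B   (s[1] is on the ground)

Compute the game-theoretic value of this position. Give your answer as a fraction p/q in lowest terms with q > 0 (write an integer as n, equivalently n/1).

Recurse on prefixes of the 13-edge string R B B R R B B R B B R B B:
edge 1 of 13 (R): { (no moves) | 0 } → -1
edge 2 of 13 (B): { -1 | 0 } → -1/2
edge 3 of 13 (B): { -1,-1/2 | 0 } → -1/4
edge 4 of 13 (R): { -1,-1/2 | -1/4,0 } → -3/8
edge 5 of 13 (R): { -1,-1/2 | -3/8,-1/4,0 } → -7/16
edge 6 of 13 (B): { -1,-1/2,-7/16 | -3/8,-1/4,0 } → -13/32
edge 7 of 13 (B): { -1,-1/2,-7/16,-13/32 | -3/8,-1/4,0 } → -25/64
edge 8 of 13 (R): { -1,-1/2,-7/16,-13/32 | -25/64,-3/8,-1/4,0 } → -51/128
edge 9 of 13 (B): { -1,-1/2,-7/16,-13/32,-51/128 | -25/64,-3/8,-1/4,0 } → -101/256
edge 10 of 13 (B): { -1,-1/2,-7/16,-13/32,-51/128,-101/256 | -25/64,-3/8,-1/4,0 } → -201/512
edge 11 of 13 (R): { -1,-1/2,-7/16,-13/32,-51/128,-101/256 | -201/512,-25/64,-3/8,-1/4,0 } → -403/1024
edge 12 of 13 (B): { -1,-1/2,-7/16,-13/32,-51/128,-101/256,-403/1024 | -201/512,-25/64,-3/8,-1/4,0 } → -805/2048
edge 13 of 13 (B): { -1,-1/2,-7/16,-13/32,-51/128,-101/256,-403/1024,-805/2048 | -201/512,-25/64,-3/8,-1/4,0 } → -1609/4096

-1609/4096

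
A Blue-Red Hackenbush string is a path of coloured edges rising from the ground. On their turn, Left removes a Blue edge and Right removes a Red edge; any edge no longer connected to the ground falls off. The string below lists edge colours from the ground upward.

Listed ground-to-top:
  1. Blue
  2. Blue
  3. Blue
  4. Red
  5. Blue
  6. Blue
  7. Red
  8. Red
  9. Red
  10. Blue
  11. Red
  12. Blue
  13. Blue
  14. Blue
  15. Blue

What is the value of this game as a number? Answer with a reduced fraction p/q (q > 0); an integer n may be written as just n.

11359/4096

Prefix values for Blue Blue Blue Red Blue Blue Red Red Red Blue Red Blue Blue Blue Blue via {L|R} + simplicity:
g(B) = { 0 |  } gives 1
g(BB) = { 0 1 |  } gives 2
g(BBB) = { 0 1 2 |  } gives 3
g(BBBR) = { 0 1 2 | 3 } gives 5/2
g(BBBRB) = { 0 1 2 5/2 | 3 } gives 11/4
g(BBBRBB) = { 0 1 2 5/2 11/4 | 3 } gives 23/8
g(BBBRBBR) = { 0 1 2 5/2 11/4 | 23/8 3 } gives 45/16
g(BBBRBBRR) = { 0 1 2 5/2 11/4 | 45/16 23/8 3 } gives 89/32
g(BBBRBBRRR) = { 0 1 2 5/2 11/4 | 89/32 45/16 23/8 3 } gives 177/64
g(BBBRBBRRRB) = { 0 1 2 5/2 11/4 177/64 | 89/32 45/16 23/8 3 } gives 355/128
g(BBBRBBRRRBR) = { 0 1 2 5/2 11/4 177/64 | 355/128 89/32 45/16 23/8 3 } gives 709/256
g(BBBRBBRRRBRB) = { 0 1 2 5/2 11/4 177/64 709/256 | 355/128 89/32 45/16 23/8 3 } gives 1419/512
g(BBBRBBRRRBRBB) = { 0 1 2 5/2 11/4 177/64 709/256 1419/512 | 355/128 89/32 45/16 23/8 3 } gives 2839/1024
g(BBBRBBRRRBRBBB) = { 0 1 2 5/2 11/4 177/64 709/256 1419/512 2839/1024 | 355/128 89/32 45/16 23/8 3 } gives 5679/2048
g(BBBRBBRRRBRBBBB) = { 0 1 2 5/2 11/4 177/64 709/256 1419/512 2839/1024 5679/2048 | 355/128 89/32 45/16 23/8 3 } gives 11359/4096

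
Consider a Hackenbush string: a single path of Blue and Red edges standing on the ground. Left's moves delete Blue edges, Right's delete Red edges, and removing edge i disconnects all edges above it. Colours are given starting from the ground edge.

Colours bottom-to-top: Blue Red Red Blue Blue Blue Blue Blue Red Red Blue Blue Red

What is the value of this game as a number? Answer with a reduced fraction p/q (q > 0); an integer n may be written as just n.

1997/4096

Recurse on prefixes of the 13-edge string Blue Red Red Blue Blue Blue Blue Blue Red Red Blue Blue Red:
1 of 13 · B · max L 0 · min R +∞ = 1
2 of 13 · BR · max L 0 · min R 1 = 1/2
3 of 13 · BRR · max L 0 · min R 1/2 = 1/4
4 of 13 · BRRB · max L 1/4 · min R 1/2 = 3/8
5 of 13 · BRRBB · max L 3/8 · min R 1/2 = 7/16
6 of 13 · BRRBBB · max L 7/16 · min R 1/2 = 15/32
7 of 13 · BRRBBBB · max L 15/32 · min R 1/2 = 31/64
8 of 13 · BRRBBBBB · max L 31/64 · min R 1/2 = 63/128
9 of 13 · BRRBBBBBR · max L 31/64 · min R 63/128 = 125/256
10 of 13 · BRRBBBBBRR · max L 31/64 · min R 125/256 = 249/512
11 of 13 · BRRBBBBBRRB · max L 249/512 · min R 125/256 = 499/1024
12 of 13 · BRRBBBBBRRBB · max L 499/1024 · min R 125/256 = 999/2048
13 of 13 · BRRBBBBBRRBBR · max L 499/1024 · min R 999/2048 = 1997/4096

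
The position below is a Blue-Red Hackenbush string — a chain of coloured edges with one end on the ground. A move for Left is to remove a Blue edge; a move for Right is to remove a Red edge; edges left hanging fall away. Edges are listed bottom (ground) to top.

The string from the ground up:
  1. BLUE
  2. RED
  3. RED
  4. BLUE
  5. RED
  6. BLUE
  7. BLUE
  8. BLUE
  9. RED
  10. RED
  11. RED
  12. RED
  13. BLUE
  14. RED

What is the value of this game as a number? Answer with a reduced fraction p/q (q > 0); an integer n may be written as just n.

2949/8192

B: Left { 0 }, Right { (no moves) } => simplest 1
BR: Left { 0 }, Right { 1 } => simplest 1/2
BRR: Left { 0 }, Right { 1/2, 1 } => simplest 1/4
BRRB: Left { 0, 1/4 }, Right { 1/2, 1 } => simplest 3/8
BRRBR: Left { 0, 1/4 }, Right { 3/8, 1/2, 1 } => simplest 5/16
BRRBRB: Left { 0, 1/4, 5/16 }, Right { 3/8, 1/2, 1 } => simplest 11/32
BRRBRBB: Left { 0, 1/4, 5/16, 11/32 }, Right { 3/8, 1/2, 1 } => simplest 23/64
BRRBRBBB: Left { 0, 1/4, 5/16, 11/32, 23/64 }, Right { 3/8, 1/2, 1 } => simplest 47/128
BRRBRBBBR: Left { 0, 1/4, 5/16, 11/32, 23/64 }, Right { 47/128, 3/8, 1/2, 1 } => simplest 93/256
BRRBRBBBRR: Left { 0, 1/4, 5/16, 11/32, 23/64 }, Right { 93/256, 47/128, 3/8, 1/2, 1 } => simplest 185/512
BRRBRBBBRRR: Left { 0, 1/4, 5/16, 11/32, 23/64 }, Right { 185/512, 93/256, 47/128, 3/8, 1/2, 1 } => simplest 369/1024
BRRBRBBBRRRR: Left { 0, 1/4, 5/16, 11/32, 23/64 }, Right { 369/1024, 185/512, 93/256, 47/128, 3/8, 1/2, 1 } => simplest 737/2048
BRRBRBBBRRRRB: Left { 0, 1/4, 5/16, 11/32, 23/64, 737/2048 }, Right { 369/1024, 185/512, 93/256, 47/128, 3/8, 1/2, 1 } => simplest 1475/4096
BRRBRBBBRRRRBR: Left { 0, 1/4, 5/16, 11/32, 23/64, 737/2048 }, Right { 1475/4096, 369/1024, 185/512, 93/256, 47/128, 3/8, 1/2, 1 } => simplest 2949/8192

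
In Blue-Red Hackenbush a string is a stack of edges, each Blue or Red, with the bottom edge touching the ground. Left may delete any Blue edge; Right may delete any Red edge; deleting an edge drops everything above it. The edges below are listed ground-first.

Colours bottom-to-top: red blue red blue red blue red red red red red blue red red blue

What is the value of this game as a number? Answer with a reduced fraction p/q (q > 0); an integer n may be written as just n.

Recurse on prefixes of the 15-edge string red blue red blue red blue red red red red red blue red red blue:
value_1 [r]  L=[none]  R=[0]  = -1
value_2 [rb]  L=[-1]  R=[0]  = -1/2
value_3 [rbr]  L=[-1]  R=[-1/2 0]  = -3/4
value_4 [rbrb]  L=[-1 -3/4]  R=[-1/2 0]  = -5/8
value_5 [rbrbr]  L=[-1 -3/4]  R=[-5/8 -1/2 0]  = -11/16
value_6 [rbrbrb]  L=[-1 -3/4 -11/16]  R=[-5/8 -1/2 0]  = -21/32
value_7 [rbrbrbr]  L=[-1 -3/4 -11/16]  R=[-21/32 -5/8 -1/2 0]  = -43/64
value_8 [rbrbrbrr]  L=[-1 -3/4 -11/16]  R=[-43/64 -21/32 -5/8 -1/2 0]  = -87/128
value_9 [rbrbrbrrr]  L=[-1 -3/4 -11/16]  R=[-87/128 -43/64 -21/32 -5/8 -1/2 0]  = -175/256
value_10 [rbrbrbrrrr]  L=[-1 -3/4 -11/16]  R=[-175/256 -87/128 -43/64 -21/32 -5/8 -1/2 0]  = -351/512
value_11 [rbrbrbrrrrr]  L=[-1 -3/4 -11/16]  R=[-351/512 -175/256 -87/128 -43/64 -21/32 -5/8 -1/2 0]  = -703/1024
value_12 [rbrbrbrrrrrb]  L=[-1 -3/4 -11/16 -703/1024]  R=[-351/512 -175/256 -87/128 -43/64 -21/32 -5/8 -1/2 0]  = -1405/2048
value_13 [rbrbrbrrrrrbr]  L=[-1 -3/4 -11/16 -703/1024]  R=[-1405/2048 -351/512 -175/256 -87/128 -43/64 -21/32 -5/8 -1/2 0]  = -2811/4096
value_14 [rbrbrbrrrrrbrr]  L=[-1 -3/4 -11/16 -703/1024]  R=[-2811/4096 -1405/2048 -351/512 -175/256 -87/128 -43/64 -21/32 -5/8 -1/2 0]  = -5623/8192
value_15 [rbrbrbrrrrrbrrb]  L=[-1 -3/4 -11/16 -703/1024 -5623/8192]  R=[-2811/4096 -1405/2048 -351/512 -175/256 -87/128 -43/64 -21/32 -5/8 -1/2 0]  = -11245/16384

-11245/16384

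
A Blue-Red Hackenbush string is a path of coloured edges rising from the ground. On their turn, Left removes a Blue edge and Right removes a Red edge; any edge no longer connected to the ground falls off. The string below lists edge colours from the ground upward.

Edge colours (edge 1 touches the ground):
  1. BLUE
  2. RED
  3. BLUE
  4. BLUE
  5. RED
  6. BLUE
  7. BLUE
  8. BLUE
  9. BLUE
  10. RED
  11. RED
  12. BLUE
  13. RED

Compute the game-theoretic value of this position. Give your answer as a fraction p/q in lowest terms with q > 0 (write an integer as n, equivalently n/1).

v(B) = { 0 | none } = 1
v(BR) = { 0 | 1 } = 1/2
v(BRB) = { 0,1/2 | 1 } = 3/4
v(BRBB) = { 0,1/2,3/4 | 1 } = 7/8
v(BRBBR) = { 0,1/2,3/4 | 7/8,1 } = 13/16
v(BRBBRB) = { 0,1/2,3/4,13/16 | 7/8,1 } = 27/32
v(BRBBRBB) = { 0,1/2,3/4,13/16,27/32 | 7/8,1 } = 55/64
v(BRBBRBBB) = { 0,1/2,3/4,13/16,27/32,55/64 | 7/8,1 } = 111/128
v(BRBBRBBBB) = { 0,1/2,3/4,13/16,27/32,55/64,111/128 | 7/8,1 } = 223/256
v(BRBBRBBBBR) = { 0,1/2,3/4,13/16,27/32,55/64,111/128 | 223/256,7/8,1 } = 445/512
v(BRBBRBBBBRR) = { 0,1/2,3/4,13/16,27/32,55/64,111/128 | 445/512,223/256,7/8,1 } = 889/1024
v(BRBBRBBBBRRB) = { 0,1/2,3/4,13/16,27/32,55/64,111/128,889/1024 | 445/512,223/256,7/8,1 } = 1779/2048
v(BRBBRBBBBRRBR) = { 0,1/2,3/4,13/16,27/32,55/64,111/128,889/1024 | 1779/2048,445/512,223/256,7/8,1 } = 3557/4096

3557/4096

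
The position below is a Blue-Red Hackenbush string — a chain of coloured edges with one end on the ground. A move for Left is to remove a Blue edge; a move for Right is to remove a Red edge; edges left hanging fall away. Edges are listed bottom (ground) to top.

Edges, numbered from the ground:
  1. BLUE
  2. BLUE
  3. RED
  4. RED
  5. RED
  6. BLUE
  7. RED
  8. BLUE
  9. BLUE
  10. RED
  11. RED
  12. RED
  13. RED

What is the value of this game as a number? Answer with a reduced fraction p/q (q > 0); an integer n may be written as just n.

2401/2048

edge 1 of 13 (BLUE): { 0 | · } gives 1
edge 2 of 13 (BLUE): { 0 1 | · } gives 2
edge 3 of 13 (RED): { 0 1 | 2 } gives 3/2
edge 4 of 13 (RED): { 0 1 | 3/2 2 } gives 5/4
edge 5 of 13 (RED): { 0 1 | 5/4 3/2 2 } gives 9/8
edge 6 of 13 (BLUE): { 0 1 9/8 | 5/4 3/2 2 } gives 19/16
edge 7 of 13 (RED): { 0 1 9/8 | 19/16 5/4 3/2 2 } gives 37/32
edge 8 of 13 (BLUE): { 0 1 9/8 37/32 | 19/16 5/4 3/2 2 } gives 75/64
edge 9 of 13 (BLUE): { 0 1 9/8 37/32 75/64 | 19/16 5/4 3/2 2 } gives 151/128
edge 10 of 13 (RED): { 0 1 9/8 37/32 75/64 | 151/128 19/16 5/4 3/2 2 } gives 301/256
edge 11 of 13 (RED): { 0 1 9/8 37/32 75/64 | 301/256 151/128 19/16 5/4 3/2 2 } gives 601/512
edge 12 of 13 (RED): { 0 1 9/8 37/32 75/64 | 601/512 301/256 151/128 19/16 5/4 3/2 2 } gives 1201/1024
edge 13 of 13 (RED): { 0 1 9/8 37/32 75/64 | 1201/1024 601/512 301/256 151/128 19/16 5/4 3/2 2 } gives 2401/2048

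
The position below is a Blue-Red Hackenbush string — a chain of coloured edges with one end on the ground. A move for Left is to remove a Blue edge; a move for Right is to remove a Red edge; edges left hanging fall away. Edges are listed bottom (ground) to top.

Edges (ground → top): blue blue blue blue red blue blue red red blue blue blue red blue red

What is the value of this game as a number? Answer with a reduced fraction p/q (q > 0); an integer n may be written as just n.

7797/2048

step 1: add blue to get b; options L={ 0 } R={ none } → 1
step 2: add blue to get bb; options L={ 0,1 } R={ none } → 2
step 3: add blue to get bbb; options L={ 0,1,2 } R={ none } → 3
step 4: add blue to get bbbb; options L={ 0,1,2,3 } R={ none } → 4
step 5: add red to get bbbbr; options L={ 0,1,2,3 } R={ 4 } → 7/2
step 6: add blue to get bbbbrb; options L={ 0,1,2,3,7/2 } R={ 4 } → 15/4
step 7: add blue to get bbbbrbb; options L={ 0,1,2,3,7/2,15/4 } R={ 4 } → 31/8
step 8: add red to get bbbbrbbr; options L={ 0,1,2,3,7/2,15/4 } R={ 31/8,4 } → 61/16
step 9: add red to get bbbbrbbrr; options L={ 0,1,2,3,7/2,15/4 } R={ 61/16,31/8,4 } → 121/32
step 10: add blue to get bbbbrbbrrb; options L={ 0,1,2,3,7/2,15/4,121/32 } R={ 61/16,31/8,4 } → 243/64
step 11: add blue to get bbbbrbbrrbb; options L={ 0,1,2,3,7/2,15/4,121/32,243/64 } R={ 61/16,31/8,4 } → 487/128
step 12: add blue to get bbbbrbbrrbbb; options L={ 0,1,2,3,7/2,15/4,121/32,243/64,487/128 } R={ 61/16,31/8,4 } → 975/256
step 13: add red to get bbbbrbbrrbbbr; options L={ 0,1,2,3,7/2,15/4,121/32,243/64,487/128 } R={ 975/256,61/16,31/8,4 } → 1949/512
step 14: add blue to get bbbbrbbrrbbbrb; options L={ 0,1,2,3,7/2,15/4,121/32,243/64,487/128,1949/512 } R={ 975/256,61/16,31/8,4 } → 3899/1024
step 15: add red to get bbbbrbbrrbbbrbr; options L={ 0,1,2,3,7/2,15/4,121/32,243/64,487/128,1949/512 } R={ 3899/1024,975/256,61/16,31/8,4 } → 7797/2048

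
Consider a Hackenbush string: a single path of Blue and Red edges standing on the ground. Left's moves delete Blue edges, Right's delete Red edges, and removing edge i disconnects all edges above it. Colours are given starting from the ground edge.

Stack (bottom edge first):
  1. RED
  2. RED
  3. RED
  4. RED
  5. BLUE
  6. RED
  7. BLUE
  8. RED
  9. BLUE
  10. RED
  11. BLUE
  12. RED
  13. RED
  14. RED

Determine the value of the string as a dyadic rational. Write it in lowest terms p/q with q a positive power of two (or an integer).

-3759/1024

1 of 14 · R · max L −∞ · min R 0 => -1
2 of 14 · RR · max L −∞ · min R -1 => -2
3 of 14 · RRR · max L −∞ · min R -2 => -3
4 of 14 · RRRR · max L −∞ · min R -3 => -4
5 of 14 · RRRRB · max L -4 · min R -3 => -7/2
6 of 14 · RRRRBR · max L -4 · min R -7/2 => -15/4
7 of 14 · RRRRBRB · max L -15/4 · min R -7/2 => -29/8
8 of 14 · RRRRBRBR · max L -15/4 · min R -29/8 => -59/16
9 of 14 · RRRRBRBRB · max L -59/16 · min R -29/8 => -117/32
10 of 14 · RRRRBRBRBR · max L -59/16 · min R -117/32 => -235/64
11 of 14 · RRRRBRBRBRB · max L -235/64 · min R -117/32 => -469/128
12 of 14 · RRRRBRBRBRBR · max L -235/64 · min R -469/128 => -939/256
13 of 14 · RRRRBRBRBRBRR · max L -235/64 · min R -939/256 => -1879/512
14 of 14 · RRRRBRBRBRBRRR · max L -235/64 · min R -1879/512 => -3759/1024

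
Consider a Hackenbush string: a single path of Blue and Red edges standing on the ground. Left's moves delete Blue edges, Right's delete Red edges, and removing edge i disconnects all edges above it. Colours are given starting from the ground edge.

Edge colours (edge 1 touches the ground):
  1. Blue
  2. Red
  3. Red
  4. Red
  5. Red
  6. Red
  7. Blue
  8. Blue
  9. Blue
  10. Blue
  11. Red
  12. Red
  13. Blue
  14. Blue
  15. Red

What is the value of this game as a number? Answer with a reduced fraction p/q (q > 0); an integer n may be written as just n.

973/16384

Build val(s[:k]) for k = 1..15, string s = Blue Red Red Red Red Red Blue Blue Blue Blue Red Red Blue Blue Red.
B: Left { 0 }, Right { ∅ } so simplest 1
BR: Left { 0 }, Right { 1 } so simplest 1/2
BRR: Left { 0 }, Right { 1/2,1 } so simplest 1/4
BRRR: Left { 0 }, Right { 1/4,1/2,1 } so simplest 1/8
BRRRR: Left { 0 }, Right { 1/8,1/4,1/2,1 } so simplest 1/16
BRRRRR: Left { 0 }, Right { 1/16,1/8,1/4,1/2,1 } so simplest 1/32
BRRRRRB: Left { 0,1/32 }, Right { 1/16,1/8,1/4,1/2,1 } so simplest 3/64
BRRRRRBB: Left { 0,1/32,3/64 }, Right { 1/16,1/8,1/4,1/2,1 } so simplest 7/128
BRRRRRBBB: Left { 0,1/32,3/64,7/128 }, Right { 1/16,1/8,1/4,1/2,1 } so simplest 15/256
BRRRRRBBBB: Left { 0,1/32,3/64,7/128,15/256 }, Right { 1/16,1/8,1/4,1/2,1 } so simplest 31/512
BRRRRRBBBBR: Left { 0,1/32,3/64,7/128,15/256 }, Right { 31/512,1/16,1/8,1/4,1/2,1 } so simplest 61/1024
BRRRRRBBBBRR: Left { 0,1/32,3/64,7/128,15/256 }, Right { 61/1024,31/512,1/16,1/8,1/4,1/2,1 } so simplest 121/2048
BRRRRRBBBBRRB: Left { 0,1/32,3/64,7/128,15/256,121/2048 }, Right { 61/1024,31/512,1/16,1/8,1/4,1/2,1 } so simplest 243/4096
BRRRRRBBBBRRBB: Left { 0,1/32,3/64,7/128,15/256,121/2048,243/4096 }, Right { 61/1024,31/512,1/16,1/8,1/4,1/2,1 } so simplest 487/8192
BRRRRRBBBBRRBBR: Left { 0,1/32,3/64,7/128,15/256,121/2048,243/4096 }, Right { 487/8192,61/1024,31/512,1/16,1/8,1/4,1/2,1 } so simplest 973/16384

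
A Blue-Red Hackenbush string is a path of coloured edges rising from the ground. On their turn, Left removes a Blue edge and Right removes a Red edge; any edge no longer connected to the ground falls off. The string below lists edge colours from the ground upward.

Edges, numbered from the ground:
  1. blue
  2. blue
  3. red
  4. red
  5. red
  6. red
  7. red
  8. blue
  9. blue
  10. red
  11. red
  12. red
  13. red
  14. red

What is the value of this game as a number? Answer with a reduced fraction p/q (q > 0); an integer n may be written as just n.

Recurse on prefixes of the 14-edge string blue blue red red red red red blue blue red red red red red:
edge 1 of 14 (blue): { 0 | ∅ } → 1
edge 2 of 14 (blue): { 0,1 | ∅ } → 2
edge 3 of 14 (red): { 0,1 | 2 } → 3/2
edge 4 of 14 (red): { 0,1 | 3/2,2 } → 5/4
edge 5 of 14 (red): { 0,1 | 5/4,3/2,2 } → 9/8
edge 6 of 14 (red): { 0,1 | 9/8,5/4,3/2,2 } → 17/16
edge 7 of 14 (red): { 0,1 | 17/16,9/8,5/4,3/2,2 } → 33/32
edge 8 of 14 (blue): { 0,1,33/32 | 17/16,9/8,5/4,3/2,2 } → 67/64
edge 9 of 14 (blue): { 0,1,33/32,67/64 | 17/16,9/8,5/4,3/2,2 } → 135/128
edge 10 of 14 (red): { 0,1,33/32,67/64 | 135/128,17/16,9/8,5/4,3/2,2 } → 269/256
edge 11 of 14 (red): { 0,1,33/32,67/64 | 269/256,135/128,17/16,9/8,5/4,3/2,2 } → 537/512
edge 12 of 14 (red): { 0,1,33/32,67/64 | 537/512,269/256,135/128,17/16,9/8,5/4,3/2,2 } → 1073/1024
edge 13 of 14 (red): { 0,1,33/32,67/64 | 1073/1024,537/512,269/256,135/128,17/16,9/8,5/4,3/2,2 } → 2145/2048
edge 14 of 14 (red): { 0,1,33/32,67/64 | 2145/2048,1073/1024,537/512,269/256,135/128,17/16,9/8,5/4,3/2,2 } → 4289/4096

4289/4096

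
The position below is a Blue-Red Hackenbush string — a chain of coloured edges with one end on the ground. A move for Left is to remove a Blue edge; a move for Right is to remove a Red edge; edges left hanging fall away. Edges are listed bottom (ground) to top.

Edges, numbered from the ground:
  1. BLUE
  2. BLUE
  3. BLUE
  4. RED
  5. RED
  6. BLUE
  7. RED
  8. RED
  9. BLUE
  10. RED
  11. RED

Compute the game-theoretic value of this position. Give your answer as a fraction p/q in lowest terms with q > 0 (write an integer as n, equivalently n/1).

Prefix values for BLUE BLUE BLUE RED RED BLUE RED RED BLUE RED RED via {L|R} + simplicity:
edge 1 of 11 (BLUE): { 0 | none } → 1
edge 2 of 11 (BLUE): { 0, 1 | none } → 2
edge 3 of 11 (BLUE): { 0, 1, 2 | none } → 3
edge 4 of 11 (RED): { 0, 1, 2 | 3 } → 5/2
edge 5 of 11 (RED): { 0, 1, 2 | 5/2, 3 } → 9/4
edge 6 of 11 (BLUE): { 0, 1, 2, 9/4 | 5/2, 3 } → 19/8
edge 7 of 11 (RED): { 0, 1, 2, 9/4 | 19/8, 5/2, 3 } → 37/16
edge 8 of 11 (RED): { 0, 1, 2, 9/4 | 37/16, 19/8, 5/2, 3 } → 73/32
edge 9 of 11 (BLUE): { 0, 1, 2, 9/4, 73/32 | 37/16, 19/8, 5/2, 3 } → 147/64
edge 10 of 11 (RED): { 0, 1, 2, 9/4, 73/32 | 147/64, 37/16, 19/8, 5/2, 3 } → 293/128
edge 11 of 11 (RED): { 0, 1, 2, 9/4, 73/32 | 293/128, 147/64, 37/16, 19/8, 5/2, 3 } → 585/256

585/256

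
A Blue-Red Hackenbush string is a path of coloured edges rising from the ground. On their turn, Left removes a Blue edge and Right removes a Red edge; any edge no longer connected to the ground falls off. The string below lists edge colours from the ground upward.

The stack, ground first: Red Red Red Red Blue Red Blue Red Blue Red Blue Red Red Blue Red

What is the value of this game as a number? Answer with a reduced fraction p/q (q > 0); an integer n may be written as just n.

G_1 [R]  L=[∅]  R=[0]  = -1
G_2 [RR]  L=[∅]  R=[-1, 0]  = -2
G_3 [RRR]  L=[∅]  R=[-2, -1, 0]  = -3
G_4 [RRRR]  L=[∅]  R=[-3, -2, -1, 0]  = -4
G_5 [RRRRB]  L=[-4]  R=[-3, -2, -1, 0]  = -7/2
G_6 [RRRRBR]  L=[-4]  R=[-7/2, -3, -2, -1, 0]  = -15/4
G_7 [RRRRBRB]  L=[-4, -15/4]  R=[-7/2, -3, -2, -1, 0]  = -29/8
G_8 [RRRRBRBR]  L=[-4, -15/4]  R=[-29/8, -7/2, -3, -2, -1, 0]  = -59/16
G_9 [RRRRBRBRB]  L=[-4, -15/4, -59/16]  R=[-29/8, -7/2, -3, -2, -1, 0]  = -117/32
G_10 [RRRRBRBRBR]  L=[-4, -15/4, -59/16]  R=[-117/32, -29/8, -7/2, -3, -2, -1, 0]  = -235/64
G_11 [RRRRBRBRBRB]  L=[-4, -15/4, -59/16, -235/64]  R=[-117/32, -29/8, -7/2, -3, -2, -1, 0]  = -469/128
G_12 [RRRRBRBRBRBR]  L=[-4, -15/4, -59/16, -235/64]  R=[-469/128, -117/32, -29/8, -7/2, -3, -2, -1, 0]  = -939/256
G_13 [RRRRBRBRBRBRR]  L=[-4, -15/4, -59/16, -235/64]  R=[-939/256, -469/128, -117/32, -29/8, -7/2, -3, -2, -1, 0]  = -1879/512
G_14 [RRRRBRBRBRBRRB]  L=[-4, -15/4, -59/16, -235/64, -1879/512]  R=[-939/256, -469/128, -117/32, -29/8, -7/2, -3, -2, -1, 0]  = -3757/1024
G_15 [RRRRBRBRBRBRRBR]  L=[-4, -15/4, -59/16, -235/64, -1879/512]  R=[-3757/1024, -939/256, -469/128, -117/32, -29/8, -7/2, -3, -2, -1, 0]  = -7515/2048

-7515/2048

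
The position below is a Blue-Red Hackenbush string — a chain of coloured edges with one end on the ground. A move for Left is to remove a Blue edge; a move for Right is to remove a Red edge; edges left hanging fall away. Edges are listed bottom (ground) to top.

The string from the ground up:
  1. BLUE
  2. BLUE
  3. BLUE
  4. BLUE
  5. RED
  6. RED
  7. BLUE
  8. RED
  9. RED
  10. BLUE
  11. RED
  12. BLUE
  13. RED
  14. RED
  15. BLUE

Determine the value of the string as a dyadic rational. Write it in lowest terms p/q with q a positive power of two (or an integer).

edge 1 of 15 (BLUE): { 0 | (no moves) } -> 1
edge 2 of 15 (BLUE): { 0 1 | (no moves) } -> 2
edge 3 of 15 (BLUE): { 0 1 2 | (no moves) } -> 3
edge 4 of 15 (BLUE): { 0 1 2 3 | (no moves) } -> 4
edge 5 of 15 (RED): { 0 1 2 3 | 4 } -> 7/2
edge 6 of 15 (RED): { 0 1 2 3 | 7/2 4 } -> 13/4
edge 7 of 15 (BLUE): { 0 1 2 3 13/4 | 7/2 4 } -> 27/8
edge 8 of 15 (RED): { 0 1 2 3 13/4 | 27/8 7/2 4 } -> 53/16
edge 9 of 15 (RED): { 0 1 2 3 13/4 | 53/16 27/8 7/2 4 } -> 105/32
edge 10 of 15 (BLUE): { 0 1 2 3 13/4 105/32 | 53/16 27/8 7/2 4 } -> 211/64
edge 11 of 15 (RED): { 0 1 2 3 13/4 105/32 | 211/64 53/16 27/8 7/2 4 } -> 421/128
edge 12 of 15 (BLUE): { 0 1 2 3 13/4 105/32 421/128 | 211/64 53/16 27/8 7/2 4 } -> 843/256
edge 13 of 15 (RED): { 0 1 2 3 13/4 105/32 421/128 | 843/256 211/64 53/16 27/8 7/2 4 } -> 1685/512
edge 14 of 15 (RED): { 0 1 2 3 13/4 105/32 421/128 | 1685/512 843/256 211/64 53/16 27/8 7/2 4 } -> 3369/1024
edge 15 of 15 (BLUE): { 0 1 2 3 13/4 105/32 421/128 3369/1024 | 1685/512 843/256 211/64 53/16 27/8 7/2 4 } -> 6739/2048

6739/2048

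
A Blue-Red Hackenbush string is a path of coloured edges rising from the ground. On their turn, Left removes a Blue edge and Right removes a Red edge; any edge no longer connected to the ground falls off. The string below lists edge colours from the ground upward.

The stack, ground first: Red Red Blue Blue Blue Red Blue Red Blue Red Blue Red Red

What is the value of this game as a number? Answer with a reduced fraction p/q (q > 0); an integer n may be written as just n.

Build v(s[:k]) for k = 1..13, string s = Red Red Blue Blue Blue Red Blue Red Blue Red Blue Red Red.
v_1 [R]  L=[(no moves)]  R=[0]  = -1
v_2 [RR]  L=[(no moves)]  R=[-1,0]  = -2
v_3 [RRB]  L=[-2]  R=[-1,0]  = -3/2
v_4 [RRBB]  L=[-2,-3/2]  R=[-1,0]  = -5/4
v_5 [RRBBB]  L=[-2,-3/2,-5/4]  R=[-1,0]  = -9/8
v_6 [RRBBBR]  L=[-2,-3/2,-5/4]  R=[-9/8,-1,0]  = -19/16
v_7 [RRBBBRB]  L=[-2,-3/2,-5/4,-19/16]  R=[-9/8,-1,0]  = -37/32
v_8 [RRBBBRBR]  L=[-2,-3/2,-5/4,-19/16]  R=[-37/32,-9/8,-1,0]  = -75/64
v_9 [RRBBBRBRB]  L=[-2,-3/2,-5/4,-19/16,-75/64]  R=[-37/32,-9/8,-1,0]  = -149/128
v_10 [RRBBBRBRBR]  L=[-2,-3/2,-5/4,-19/16,-75/64]  R=[-149/128,-37/32,-9/8,-1,0]  = -299/256
v_11 [RRBBBRBRBRB]  L=[-2,-3/2,-5/4,-19/16,-75/64,-299/256]  R=[-149/128,-37/32,-9/8,-1,0]  = -597/512
v_12 [RRBBBRBRBRBR]  L=[-2,-3/2,-5/4,-19/16,-75/64,-299/256]  R=[-597/512,-149/128,-37/32,-9/8,-1,0]  = -1195/1024
v_13 [RRBBBRBRBRBRR]  L=[-2,-3/2,-5/4,-19/16,-75/64,-299/256]  R=[-1195/1024,-597/512,-149/128,-37/32,-9/8,-1,0]  = -2391/2048

-2391/2048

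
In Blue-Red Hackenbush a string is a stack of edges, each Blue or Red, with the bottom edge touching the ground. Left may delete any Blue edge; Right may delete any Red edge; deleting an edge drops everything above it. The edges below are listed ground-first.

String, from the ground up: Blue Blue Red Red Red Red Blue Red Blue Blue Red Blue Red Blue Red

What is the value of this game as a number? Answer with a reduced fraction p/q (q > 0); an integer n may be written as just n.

Prefix values for Blue Blue Red Red Red Red Blue Red Blue Blue Red Blue Red Blue Red via {L|R} + simplicity:
step 1: add Blue to get B; options L={ 0 } R={ — } => 1
step 2: add Blue to get BB; options L={ 0,1 } R={ — } => 2
step 3: add Red to get BBR; options L={ 0,1 } R={ 2 } => 3/2
step 4: add Red to get BBRR; options L={ 0,1 } R={ 3/2,2 } => 5/4
step 5: add Red to get BBRRR; options L={ 0,1 } R={ 5/4,3/2,2 } => 9/8
step 6: add Red to get BBRRRR; options L={ 0,1 } R={ 9/8,5/4,3/2,2 } => 17/16
step 7: add Blue to get BBRRRRB; options L={ 0,1,17/16 } R={ 9/8,5/4,3/2,2 } => 35/32
step 8: add Red to get BBRRRRBR; options L={ 0,1,17/16 } R={ 35/32,9/8,5/4,3/2,2 } => 69/64
step 9: add Blue to get BBRRRRBRB; options L={ 0,1,17/16,69/64 } R={ 35/32,9/8,5/4,3/2,2 } => 139/128
step 10: add Blue to get BBRRRRBRBB; options L={ 0,1,17/16,69/64,139/128 } R={ 35/32,9/8,5/4,3/2,2 } => 279/256
step 11: add Red to get BBRRRRBRBBR; options L={ 0,1,17/16,69/64,139/128 } R={ 279/256,35/32,9/8,5/4,3/2,2 } => 557/512
step 12: add Blue to get BBRRRRBRBBRB; options L={ 0,1,17/16,69/64,139/128,557/512 } R={ 279/256,35/32,9/8,5/4,3/2,2 } => 1115/1024
step 13: add Red to get BBRRRRBRBBRBR; options L={ 0,1,17/16,69/64,139/128,557/512 } R={ 1115/1024,279/256,35/32,9/8,5/4,3/2,2 } => 2229/2048
step 14: add Blue to get BBRRRRBRBBRBRB; options L={ 0,1,17/16,69/64,139/128,557/512,2229/2048 } R={ 1115/1024,279/256,35/32,9/8,5/4,3/2,2 } => 4459/4096
step 15: add Red to get BBRRRRBRBBRBRBR; options L={ 0,1,17/16,69/64,139/128,557/512,2229/2048 } R={ 4459/4096,1115/1024,279/256,35/32,9/8,5/4,3/2,2 } => 8917/8192

8917/8192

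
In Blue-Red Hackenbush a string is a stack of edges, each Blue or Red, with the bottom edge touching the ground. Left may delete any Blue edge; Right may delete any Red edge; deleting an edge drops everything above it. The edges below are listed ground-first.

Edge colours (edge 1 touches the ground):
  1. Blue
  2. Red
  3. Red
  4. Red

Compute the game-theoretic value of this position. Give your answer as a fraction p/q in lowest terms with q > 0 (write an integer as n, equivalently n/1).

1/8

Build G(s[:k]) for k = 1..4, string s = Blue Red Red Red.
G_1 [B]  L=[0]  R=[∅]  — 1
G_2 [BR]  L=[0]  R=[1]  — 1/2
G_3 [BRR]  L=[0]  R=[1/2; 1]  — 1/4
G_4 [BRRR]  L=[0]  R=[1/4; 1/2; 1]  — 1/8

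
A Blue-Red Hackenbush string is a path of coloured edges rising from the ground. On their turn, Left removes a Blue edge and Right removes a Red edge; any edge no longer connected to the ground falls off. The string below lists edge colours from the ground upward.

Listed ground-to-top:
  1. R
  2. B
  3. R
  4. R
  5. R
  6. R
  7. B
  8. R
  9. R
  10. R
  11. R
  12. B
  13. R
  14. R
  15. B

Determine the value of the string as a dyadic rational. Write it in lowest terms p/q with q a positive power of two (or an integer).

-15853/16384

step 1: add R to get R; options L={ ∅ } R={ 0 } -> -1
step 2: add B to get RB; options L={ -1 } R={ 0 } -> -1/2
step 3: add R to get RBR; options L={ -1 } R={ -1/2 0 } -> -3/4
step 4: add R to get RBRR; options L={ -1 } R={ -3/4 -1/2 0 } -> -7/8
step 5: add R to get RBRRR; options L={ -1 } R={ -7/8 -3/4 -1/2 0 } -> -15/16
step 6: add R to get RBRRRR; options L={ -1 } R={ -15/16 -7/8 -3/4 -1/2 0 } -> -31/32
step 7: add B to get RBRRRRB; options L={ -1 -31/32 } R={ -15/16 -7/8 -3/4 -1/2 0 } -> -61/64
step 8: add R to get RBRRRRBR; options L={ -1 -31/32 } R={ -61/64 -15/16 -7/8 -3/4 -1/2 0 } -> -123/128
step 9: add R to get RBRRRRBRR; options L={ -1 -31/32 } R={ -123/128 -61/64 -15/16 -7/8 -3/4 -1/2 0 } -> -247/256
step 10: add R to get RBRRRRBRRR; options L={ -1 -31/32 } R={ -247/256 -123/128 -61/64 -15/16 -7/8 -3/4 -1/2 0 } -> -495/512
step 11: add R to get RBRRRRBRRRR; options L={ -1 -31/32 } R={ -495/512 -247/256 -123/128 -61/64 -15/16 -7/8 -3/4 -1/2 0 } -> -991/1024
step 12: add B to get RBRRRRBRRRRB; options L={ -1 -31/32 -991/1024 } R={ -495/512 -247/256 -123/128 -61/64 -15/16 -7/8 -3/4 -1/2 0 } -> -1981/2048
step 13: add R to get RBRRRRBRRRRBR; options L={ -1 -31/32 -991/1024 } R={ -1981/2048 -495/512 -247/256 -123/128 -61/64 -15/16 -7/8 -3/4 -1/2 0 } -> -3963/4096
step 14: add R to get RBRRRRBRRRRBRR; options L={ -1 -31/32 -991/1024 } R={ -3963/4096 -1981/2048 -495/512 -247/256 -123/128 -61/64 -15/16 -7/8 -3/4 -1/2 0 } -> -7927/8192
step 15: add B to get RBRRRRBRRRRBRRB; options L={ -1 -31/32 -991/1024 -7927/8192 } R={ -3963/4096 -1981/2048 -495/512 -247/256 -123/128 -61/64 -15/16 -7/8 -3/4 -1/2 0 } -> -15853/16384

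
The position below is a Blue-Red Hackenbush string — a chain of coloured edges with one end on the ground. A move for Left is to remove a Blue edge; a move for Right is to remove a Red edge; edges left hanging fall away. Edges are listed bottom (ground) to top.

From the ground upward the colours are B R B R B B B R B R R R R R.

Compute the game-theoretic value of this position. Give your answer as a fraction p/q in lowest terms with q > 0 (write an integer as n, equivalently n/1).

Build v(s[:k]) for k = 1..14, string s = B R B R B B B R B R R R R R.
edge 1 of 14 (B): { 0 | none } -> 1
edge 2 of 14 (R): { 0 | 1 } -> 1/2
edge 3 of 14 (B): { 0, 1/2 | 1 } -> 3/4
edge 4 of 14 (R): { 0, 1/2 | 3/4, 1 } -> 5/8
edge 5 of 14 (B): { 0, 1/2, 5/8 | 3/4, 1 } -> 11/16
edge 6 of 14 (B): { 0, 1/2, 5/8, 11/16 | 3/4, 1 } -> 23/32
edge 7 of 14 (B): { 0, 1/2, 5/8, 11/16, 23/32 | 3/4, 1 } -> 47/64
edge 8 of 14 (R): { 0, 1/2, 5/8, 11/16, 23/32 | 47/64, 3/4, 1 } -> 93/128
edge 9 of 14 (B): { 0, 1/2, 5/8, 11/16, 23/32, 93/128 | 47/64, 3/4, 1 } -> 187/256
edge 10 of 14 (R): { 0, 1/2, 5/8, 11/16, 23/32, 93/128 | 187/256, 47/64, 3/4, 1 } -> 373/512
edge 11 of 14 (R): { 0, 1/2, 5/8, 11/16, 23/32, 93/128 | 373/512, 187/256, 47/64, 3/4, 1 } -> 745/1024
edge 12 of 14 (R): { 0, 1/2, 5/8, 11/16, 23/32, 93/128 | 745/1024, 373/512, 187/256, 47/64, 3/4, 1 } -> 1489/2048
edge 13 of 14 (R): { 0, 1/2, 5/8, 11/16, 23/32, 93/128 | 1489/2048, 745/1024, 373/512, 187/256, 47/64, 3/4, 1 } -> 2977/4096
edge 14 of 14 (R): { 0, 1/2, 5/8, 11/16, 23/32, 93/128 | 2977/4096, 1489/2048, 745/1024, 373/512, 187/256, 47/64, 3/4, 1 } -> 5953/8192

5953/8192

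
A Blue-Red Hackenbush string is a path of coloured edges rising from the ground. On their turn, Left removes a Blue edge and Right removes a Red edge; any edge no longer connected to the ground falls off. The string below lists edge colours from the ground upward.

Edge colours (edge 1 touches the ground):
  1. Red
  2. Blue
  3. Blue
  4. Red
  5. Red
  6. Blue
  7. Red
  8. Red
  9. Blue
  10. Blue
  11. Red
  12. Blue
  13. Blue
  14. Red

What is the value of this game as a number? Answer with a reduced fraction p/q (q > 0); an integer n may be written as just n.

-3475/8192

1 of 14 · R · max L −∞ · min R 0 => -1
2 of 14 · RB · max L -1 · min R 0 => -1/2
3 of 14 · RBB · max L -1/2 · min R 0 => -1/4
4 of 14 · RBBR · max L -1/2 · min R -1/4 => -3/8
5 of 14 · RBBRR · max L -1/2 · min R -3/8 => -7/16
6 of 14 · RBBRRB · max L -7/16 · min R -3/8 => -13/32
7 of 14 · RBBRRBR · max L -7/16 · min R -13/32 => -27/64
8 of 14 · RBBRRBRR · max L -7/16 · min R -27/64 => -55/128
9 of 14 · RBBRRBRRB · max L -55/128 · min R -27/64 => -109/256
10 of 14 · RBBRRBRRBB · max L -109/256 · min R -27/64 => -217/512
11 of 14 · RBBRRBRRBBR · max L -109/256 · min R -217/512 => -435/1024
12 of 14 · RBBRRBRRBBRB · max L -435/1024 · min R -217/512 => -869/2048
13 of 14 · RBBRRBRRBBRBB · max L -869/2048 · min R -217/512 => -1737/4096
14 of 14 · RBBRRBRRBBRBBR · max L -869/2048 · min R -1737/4096 => -3475/8192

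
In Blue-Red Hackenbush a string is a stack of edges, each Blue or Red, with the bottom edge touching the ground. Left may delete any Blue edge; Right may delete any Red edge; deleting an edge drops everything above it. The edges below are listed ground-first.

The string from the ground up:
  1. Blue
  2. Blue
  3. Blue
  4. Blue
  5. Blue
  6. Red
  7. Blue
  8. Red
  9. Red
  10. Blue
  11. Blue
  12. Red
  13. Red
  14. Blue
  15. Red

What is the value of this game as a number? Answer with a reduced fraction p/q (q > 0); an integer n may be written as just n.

4709/1024

B: Left { 0 }, Right { — } ⇒ simplest 1
BB: Left { 0 1 }, Right { — } ⇒ simplest 2
BBB: Left { 0 1 2 }, Right { — } ⇒ simplest 3
BBBB: Left { 0 1 2 3 }, Right { — } ⇒ simplest 4
BBBBB: Left { 0 1 2 3 4 }, Right { — } ⇒ simplest 5
BBBBBR: Left { 0 1 2 3 4 }, Right { 5 } ⇒ simplest 9/2
BBBBBRB: Left { 0 1 2 3 4 9/2 }, Right { 5 } ⇒ simplest 19/4
BBBBBRBR: Left { 0 1 2 3 4 9/2 }, Right { 19/4 5 } ⇒ simplest 37/8
BBBBBRBRR: Left { 0 1 2 3 4 9/2 }, Right { 37/8 19/4 5 } ⇒ simplest 73/16
BBBBBRBRRB: Left { 0 1 2 3 4 9/2 73/16 }, Right { 37/8 19/4 5 } ⇒ simplest 147/32
BBBBBRBRRBB: Left { 0 1 2 3 4 9/2 73/16 147/32 }, Right { 37/8 19/4 5 } ⇒ simplest 295/64
BBBBBRBRRBBR: Left { 0 1 2 3 4 9/2 73/16 147/32 }, Right { 295/64 37/8 19/4 5 } ⇒ simplest 589/128
BBBBBRBRRBBRR: Left { 0 1 2 3 4 9/2 73/16 147/32 }, Right { 589/128 295/64 37/8 19/4 5 } ⇒ simplest 1177/256
BBBBBRBRRBBRRB: Left { 0 1 2 3 4 9/2 73/16 147/32 1177/256 }, Right { 589/128 295/64 37/8 19/4 5 } ⇒ simplest 2355/512
BBBBBRBRRBBRRBR: Left { 0 1 2 3 4 9/2 73/16 147/32 1177/256 }, Right { 2355/512 589/128 295/64 37/8 19/4 5 } ⇒ simplest 4709/1024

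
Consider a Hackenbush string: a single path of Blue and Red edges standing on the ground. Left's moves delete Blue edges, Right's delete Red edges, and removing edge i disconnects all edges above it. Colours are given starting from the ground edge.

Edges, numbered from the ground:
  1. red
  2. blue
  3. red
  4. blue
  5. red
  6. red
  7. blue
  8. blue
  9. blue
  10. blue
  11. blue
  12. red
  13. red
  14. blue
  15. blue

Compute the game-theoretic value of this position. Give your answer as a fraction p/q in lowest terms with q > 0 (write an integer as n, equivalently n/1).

g_1 [r]  L=[]  R=[0]  -> -1
g_2 [rb]  L=[-1]  R=[0]  -> -1/2
g_3 [rbr]  L=[-1]  R=[-1/2 0]  -> -3/4
g_4 [rbrb]  L=[-1 -3/4]  R=[-1/2 0]  -> -5/8
g_5 [rbrbr]  L=[-1 -3/4]  R=[-5/8 -1/2 0]  -> -11/16
g_6 [rbrbrr]  L=[-1 -3/4]  R=[-11/16 -5/8 -1/2 0]  -> -23/32
g_7 [rbrbrrb]  L=[-1 -3/4 -23/32]  R=[-11/16 -5/8 -1/2 0]  -> -45/64
g_8 [rbrbrrbb]  L=[-1 -3/4 -23/32 -45/64]  R=[-11/16 -5/8 -1/2 0]  -> -89/128
g_9 [rbrbrrbbb]  L=[-1 -3/4 -23/32 -45/64 -89/128]  R=[-11/16 -5/8 -1/2 0]  -> -177/256
g_10 [rbrbrrbbbb]  L=[-1 -3/4 -23/32 -45/64 -89/128 -177/256]  R=[-11/16 -5/8 -1/2 0]  -> -353/512
g_11 [rbrbrrbbbbb]  L=[-1 -3/4 -23/32 -45/64 -89/128 -177/256 -353/512]  R=[-11/16 -5/8 -1/2 0]  -> -705/1024
g_12 [rbrbrrbbbbbr]  L=[-1 -3/4 -23/32 -45/64 -89/128 -177/256 -353/512]  R=[-705/1024 -11/16 -5/8 -1/2 0]  -> -1411/2048
g_13 [rbrbrrbbbbbrr]  L=[-1 -3/4 -23/32 -45/64 -89/128 -177/256 -353/512]  R=[-1411/2048 -705/1024 -11/16 -5/8 -1/2 0]  -> -2823/4096
g_14 [rbrbrrbbbbbrrb]  L=[-1 -3/4 -23/32 -45/64 -89/128 -177/256 -353/512 -2823/4096]  R=[-1411/2048 -705/1024 -11/16 -5/8 -1/2 0]  -> -5645/8192
g_15 [rbrbrrbbbbbrrbb]  L=[-1 -3/4 -23/32 -45/64 -89/128 -177/256 -353/512 -2823/4096 -5645/8192]  R=[-1411/2048 -705/1024 -11/16 -5/8 -1/2 0]  -> -11289/16384

-11289/16384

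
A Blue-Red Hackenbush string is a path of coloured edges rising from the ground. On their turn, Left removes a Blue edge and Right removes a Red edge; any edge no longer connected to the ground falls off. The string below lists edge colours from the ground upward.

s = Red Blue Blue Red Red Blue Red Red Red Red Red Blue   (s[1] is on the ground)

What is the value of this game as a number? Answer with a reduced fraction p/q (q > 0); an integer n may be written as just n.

Build v(s[:k]) for k = 1..12, string s = Red Blue Blue Red Red Blue Red Red Red Red Red Blue.
1 of 12 · R · max L −∞ · min R 0 -> -1
2 of 12 · RB · max L -1 · min R 0 -> -1/2
3 of 12 · RBB · max L -1/2 · min R 0 -> -1/4
4 of 12 · RBBR · max L -1/2 · min R -1/4 -> -3/8
5 of 12 · RBBRR · max L -1/2 · min R -3/8 -> -7/16
6 of 12 · RBBRRB · max L -7/16 · min R -3/8 -> -13/32
7 of 12 · RBBRRBR · max L -7/16 · min R -13/32 -> -27/64
8 of 12 · RBBRRBRR · max L -7/16 · min R -27/64 -> -55/128
9 of 12 · RBBRRBRRR · max L -7/16 · min R -55/128 -> -111/256
10 of 12 · RBBRRBRRRR · max L -7/16 · min R -111/256 -> -223/512
11 of 12 · RBBRRBRRRRR · max L -7/16 · min R -223/512 -> -447/1024
12 of 12 · RBBRRBRRRRRB · max L -447/1024 · min R -223/512 -> -893/2048

-893/2048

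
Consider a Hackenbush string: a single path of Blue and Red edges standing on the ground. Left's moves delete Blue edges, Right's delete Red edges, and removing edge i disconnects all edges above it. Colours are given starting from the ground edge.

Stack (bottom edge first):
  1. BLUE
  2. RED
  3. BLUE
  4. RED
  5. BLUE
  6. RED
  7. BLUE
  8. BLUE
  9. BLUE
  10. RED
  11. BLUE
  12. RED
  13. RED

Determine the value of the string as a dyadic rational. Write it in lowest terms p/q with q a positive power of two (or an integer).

value_1 [B]  L=[0]  R=[·]  so 1
value_2 [BR]  L=[0]  R=[1]  so 1/2
value_3 [BRB]  L=[0; 1/2]  R=[1]  so 3/4
value_4 [BRBR]  L=[0; 1/2]  R=[3/4; 1]  so 5/8
value_5 [BRBRB]  L=[0; 1/2; 5/8]  R=[3/4; 1]  so 11/16
value_6 [BRBRBR]  L=[0; 1/2; 5/8]  R=[11/16; 3/4; 1]  so 21/32
value_7 [BRBRBRB]  L=[0; 1/2; 5/8; 21/32]  R=[11/16; 3/4; 1]  so 43/64
value_8 [BRBRBRBB]  L=[0; 1/2; 5/8; 21/32; 43/64]  R=[11/16; 3/4; 1]  so 87/128
value_9 [BRBRBRBBB]  L=[0; 1/2; 5/8; 21/32; 43/64; 87/128]  R=[11/16; 3/4; 1]  so 175/256
value_10 [BRBRBRBBBR]  L=[0; 1/2; 5/8; 21/32; 43/64; 87/128]  R=[175/256; 11/16; 3/4; 1]  so 349/512
value_11 [BRBRBRBBBRB]  L=[0; 1/2; 5/8; 21/32; 43/64; 87/128; 349/512]  R=[175/256; 11/16; 3/4; 1]  so 699/1024
value_12 [BRBRBRBBBRBR]  L=[0; 1/2; 5/8; 21/32; 43/64; 87/128; 349/512]  R=[699/1024; 175/256; 11/16; 3/4; 1]  so 1397/2048
value_13 [BRBRBRBBBRBRR]  L=[0; 1/2; 5/8; 21/32; 43/64; 87/128; 349/512]  R=[1397/2048; 699/1024; 175/256; 11/16; 3/4; 1]  so 2793/4096

2793/4096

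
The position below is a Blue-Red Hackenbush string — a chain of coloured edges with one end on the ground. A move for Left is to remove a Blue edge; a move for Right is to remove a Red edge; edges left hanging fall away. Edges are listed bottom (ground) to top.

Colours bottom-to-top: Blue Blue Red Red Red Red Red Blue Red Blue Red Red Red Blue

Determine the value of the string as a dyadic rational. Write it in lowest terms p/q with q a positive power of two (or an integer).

Build v(s[:k]) for k = 1..14, string s = Blue Blue Red Red Red Red Red Blue Red Blue Red Red Red Blue.
edge 1 of 14 (Blue): { 0 | ∅ } gives 1
edge 2 of 14 (Blue): { 0,1 | ∅ } gives 2
edge 3 of 14 (Red): { 0,1 | 2 } gives 3/2
edge 4 of 14 (Red): { 0,1 | 3/2,2 } gives 5/4
edge 5 of 14 (Red): { 0,1 | 5/4,3/2,2 } gives 9/8
edge 6 of 14 (Red): { 0,1 | 9/8,5/4,3/2,2 } gives 17/16
edge 7 of 14 (Red): { 0,1 | 17/16,9/8,5/4,3/2,2 } gives 33/32
edge 8 of 14 (Blue): { 0,1,33/32 | 17/16,9/8,5/4,3/2,2 } gives 67/64
edge 9 of 14 (Red): { 0,1,33/32 | 67/64,17/16,9/8,5/4,3/2,2 } gives 133/128
edge 10 of 14 (Blue): { 0,1,33/32,133/128 | 67/64,17/16,9/8,5/4,3/2,2 } gives 267/256
edge 11 of 14 (Red): { 0,1,33/32,133/128 | 267/256,67/64,17/16,9/8,5/4,3/2,2 } gives 533/512
edge 12 of 14 (Red): { 0,1,33/32,133/128 | 533/512,267/256,67/64,17/16,9/8,5/4,3/2,2 } gives 1065/1024
edge 13 of 14 (Red): { 0,1,33/32,133/128 | 1065/1024,533/512,267/256,67/64,17/16,9/8,5/4,3/2,2 } gives 2129/2048
edge 14 of 14 (Blue): { 0,1,33/32,133/128,2129/2048 | 1065/1024,533/512,267/256,67/64,17/16,9/8,5/4,3/2,2 } gives 4259/4096

4259/4096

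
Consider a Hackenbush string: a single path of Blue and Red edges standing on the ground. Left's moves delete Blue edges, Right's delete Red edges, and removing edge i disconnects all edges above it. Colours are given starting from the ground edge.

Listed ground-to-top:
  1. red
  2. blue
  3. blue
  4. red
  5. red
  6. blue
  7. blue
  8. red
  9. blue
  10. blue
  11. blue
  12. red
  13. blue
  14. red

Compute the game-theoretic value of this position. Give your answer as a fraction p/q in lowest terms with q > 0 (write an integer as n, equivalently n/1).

1 of 14 · r · max L −∞ · min R 0 → -1
2 of 14 · rb · max L -1 · min R 0 → -1/2
3 of 14 · rbb · max L -1/2 · min R 0 → -1/4
4 of 14 · rbbr · max L -1/2 · min R -1/4 → -3/8
5 of 14 · rbbrr · max L -1/2 · min R -3/8 → -7/16
6 of 14 · rbbrrb · max L -7/16 · min R -3/8 → -13/32
7 of 14 · rbbrrbb · max L -13/32 · min R -3/8 → -25/64
8 of 14 · rbbrrbbr · max L -13/32 · min R -25/64 → -51/128
9 of 14 · rbbrrbbrb · max L -51/128 · min R -25/64 → -101/256
10 of 14 · rbbrrbbrbb · max L -101/256 · min R -25/64 → -201/512
11 of 14 · rbbrrbbrbbb · max L -201/512 · min R -25/64 → -401/1024
12 of 14 · rbbrrbbrbbbr · max L -201/512 · min R -401/1024 → -803/2048
13 of 14 · rbbrrbbrbbbrb · max L -803/2048 · min R -401/1024 → -1605/4096
14 of 14 · rbbrrbbrbbbrbr · max L -803/2048 · min R -1605/4096 → -3211/8192

-3211/8192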